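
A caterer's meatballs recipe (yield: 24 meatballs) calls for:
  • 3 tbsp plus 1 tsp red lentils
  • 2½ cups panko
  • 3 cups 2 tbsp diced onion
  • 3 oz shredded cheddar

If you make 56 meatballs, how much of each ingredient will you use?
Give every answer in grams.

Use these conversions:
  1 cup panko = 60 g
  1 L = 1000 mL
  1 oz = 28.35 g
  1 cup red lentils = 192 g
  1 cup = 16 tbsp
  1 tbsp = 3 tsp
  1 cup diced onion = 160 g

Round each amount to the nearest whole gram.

red lentils: 93 g; panko: 350 g; diced onion: 1167 g; shredded cheddar: 198 g

Scaling factor: 56/24 = 7/3.
red lentils: (3 tbsp + 1 tsp = 10/3 tbsp) × 7/3 ÷ 16 tbsp/cup × 192 g/cup ≈ 93 g
panko: 2.5 cup × 7/3 × 60 g/cup = 350 g
diced onion: (3 cup + 2 tbsp = 3.125 cup) × 7/3 × 160 g/cup ≈ 1167 g
shredded cheddar: 3 oz × 7/3 × 28.35 g/oz ≈ 198 g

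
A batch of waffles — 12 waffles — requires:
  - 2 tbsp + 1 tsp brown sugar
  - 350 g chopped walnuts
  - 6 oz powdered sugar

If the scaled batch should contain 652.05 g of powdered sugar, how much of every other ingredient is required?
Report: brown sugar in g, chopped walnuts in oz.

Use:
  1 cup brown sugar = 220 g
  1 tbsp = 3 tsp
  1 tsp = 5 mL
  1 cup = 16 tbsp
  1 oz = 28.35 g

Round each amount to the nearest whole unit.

The original recipe has 170.1 g of powdered sugar, so the scaling factor is 652.05 ÷ 170.1 = 23/6.
brown sugar: (2 tbsp + 1 tsp = 7/3 tbsp) × 23/6 ÷ 16 tbsp/cup × 220 g/cup ≈ 123 g
chopped walnuts: 350 g × 23/6 ÷ 28.35 g/oz ≈ 47 oz

brown sugar: 123 g; chopped walnuts: 47 oz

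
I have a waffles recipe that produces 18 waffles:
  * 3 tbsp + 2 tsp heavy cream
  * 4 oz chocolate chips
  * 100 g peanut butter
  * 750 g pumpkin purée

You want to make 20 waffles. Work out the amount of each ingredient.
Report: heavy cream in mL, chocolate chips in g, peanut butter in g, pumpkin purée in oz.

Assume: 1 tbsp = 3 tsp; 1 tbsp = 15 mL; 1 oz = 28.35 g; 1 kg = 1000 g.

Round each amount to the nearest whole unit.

heavy cream: 61 mL; chocolate chips: 126 g; peanut butter: 111 g; pumpkin purée: 29 oz

Scaling factor: 20/18 = 10/9.
heavy cream: (3 tbsp + 2 tsp = 11/3 tbsp) × 10/9 × 15 mL/tbsp ≈ 61 mL
chocolate chips: 4 oz × 10/9 × 28.35 g/oz = 126 g
peanut butter: 100 g × 10/9 ≈ 111 g
pumpkin purée: 750 g × 10/9 ÷ 28.35 g/oz ≈ 29 oz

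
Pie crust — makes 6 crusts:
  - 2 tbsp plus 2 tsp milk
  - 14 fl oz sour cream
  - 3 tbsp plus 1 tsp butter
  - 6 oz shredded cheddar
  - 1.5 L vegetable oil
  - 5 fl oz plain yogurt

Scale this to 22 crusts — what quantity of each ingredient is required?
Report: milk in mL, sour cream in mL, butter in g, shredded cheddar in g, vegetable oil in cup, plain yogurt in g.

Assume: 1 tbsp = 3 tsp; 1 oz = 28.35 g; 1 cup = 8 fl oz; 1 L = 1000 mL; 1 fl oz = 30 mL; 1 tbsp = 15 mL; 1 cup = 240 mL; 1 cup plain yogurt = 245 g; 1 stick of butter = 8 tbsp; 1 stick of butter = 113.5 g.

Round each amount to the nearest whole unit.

Scaling factor: 22/6 = 11/3.
milk: (2 tbsp + 2 tsp = 8/3 tbsp) × 11/3 × 15 mL/tbsp ≈ 147 mL
sour cream: 14 fl oz × 11/3 × 30 mL/fl oz = 1540 mL
butter: (3 tbsp + 1 tsp = 10/3 tbsp) × 11/3 ÷ 8 tbsp/stick × 113.5 g/stick ≈ 173 g
shredded cheddar: 6 oz × 11/3 × 28.35 g/oz ≈ 624 g
vegetable oil: 1.5 L × 11/3 × 1000 mL/L ÷ 240 mL/cup ≈ 23 cup
plain yogurt: 5 fl oz × 11/3 ÷ 8 fl oz/cup × 245 g/cup ≈ 561 g

milk: 147 mL; sour cream: 1540 mL; butter: 173 g; shredded cheddar: 624 g; vegetable oil: 23 cup; plain yogurt: 561 g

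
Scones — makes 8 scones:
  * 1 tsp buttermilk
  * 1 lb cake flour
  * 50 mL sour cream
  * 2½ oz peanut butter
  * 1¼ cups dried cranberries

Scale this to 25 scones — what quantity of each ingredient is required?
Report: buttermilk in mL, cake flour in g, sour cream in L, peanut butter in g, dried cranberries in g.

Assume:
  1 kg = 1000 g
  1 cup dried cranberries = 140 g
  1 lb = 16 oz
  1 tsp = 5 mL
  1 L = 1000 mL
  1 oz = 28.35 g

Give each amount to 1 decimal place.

buttermilk: 15.6 mL; cake flour: 1417.5 g; sour cream: 0.2 L; peanut butter: 221.5 g; dried cranberries: 546.9 g

Scaling factor: 25/8 = 3.125.
buttermilk: 1 tsp × 25/8 × 5 mL/tsp ≈ 15.6 mL
cake flour: 1 lb × 25/8 × 16 oz/lb × 28.35 g/oz = 1417.5 g
sour cream: 50 mL × 25/8 ÷ 1000 mL/L ≈ 0.2 L
peanut butter: 2.5 oz × 25/8 × 28.35 g/oz ≈ 221.5 g
dried cranberries: 1.25 cup × 25/8 × 140 g/cup ≈ 546.9 g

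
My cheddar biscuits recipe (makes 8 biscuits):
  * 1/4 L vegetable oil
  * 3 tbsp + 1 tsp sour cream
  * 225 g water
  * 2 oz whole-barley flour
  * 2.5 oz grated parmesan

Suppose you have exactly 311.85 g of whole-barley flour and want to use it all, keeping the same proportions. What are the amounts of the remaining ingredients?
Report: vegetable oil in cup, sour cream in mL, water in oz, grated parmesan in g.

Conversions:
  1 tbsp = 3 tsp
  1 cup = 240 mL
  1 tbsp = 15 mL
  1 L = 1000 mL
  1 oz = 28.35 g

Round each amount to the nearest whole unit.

The original recipe has 56.7 g of whole-barley flour, so the scaling factor is 311.85 ÷ 56.7 = 11/2 = 5.5.
vegetable oil: 0.25 L × 11/2 × 1000 mL/L ÷ 240 mL/cup ≈ 6 cup
sour cream: (3 tbsp + 1 tsp = 10/3 tbsp) × 11/2 × 15 mL/tbsp = 275 mL
water: 225 g × 11/2 ÷ 28.35 g/oz ≈ 44 oz
grated parmesan: 2.5 oz × 11/2 × 28.35 g/oz ≈ 390 g

vegetable oil: 6 cup; sour cream: 275 mL; water: 44 oz; grated parmesan: 390 g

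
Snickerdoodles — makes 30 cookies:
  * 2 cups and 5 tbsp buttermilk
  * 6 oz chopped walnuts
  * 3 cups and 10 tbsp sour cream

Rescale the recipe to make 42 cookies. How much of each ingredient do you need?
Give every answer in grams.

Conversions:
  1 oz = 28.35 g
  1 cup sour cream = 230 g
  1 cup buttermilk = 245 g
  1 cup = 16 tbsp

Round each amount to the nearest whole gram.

buttermilk: 793 g; chopped walnuts: 238 g; sour cream: 1167 g

Scaling factor: 42/30 = 7/5 = 1.4.
buttermilk: (2 cup + 5 tbsp = 2.3125 cup) × 7/5 × 245 g/cup ≈ 793 g
chopped walnuts: 6 oz × 7/5 × 28.35 g/oz ≈ 238 g
sour cream: (3 cup + 10 tbsp = 3.625 cup) × 7/5 × 230 g/cup ≈ 1167 g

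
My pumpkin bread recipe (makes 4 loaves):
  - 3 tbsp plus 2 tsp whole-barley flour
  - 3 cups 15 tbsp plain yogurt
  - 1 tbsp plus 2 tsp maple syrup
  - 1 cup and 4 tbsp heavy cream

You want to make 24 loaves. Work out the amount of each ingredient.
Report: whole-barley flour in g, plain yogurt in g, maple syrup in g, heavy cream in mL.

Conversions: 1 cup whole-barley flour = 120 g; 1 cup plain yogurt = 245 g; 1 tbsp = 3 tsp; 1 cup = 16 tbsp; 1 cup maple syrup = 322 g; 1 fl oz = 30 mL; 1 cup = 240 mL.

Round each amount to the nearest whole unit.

whole-barley flour: 165 g; plain yogurt: 5788 g; maple syrup: 201 g; heavy cream: 1800 mL

Scaling factor: 24/4 = 6.
whole-barley flour: (3 tbsp + 2 tsp = 11/3 tbsp) × 6 ÷ 16 tbsp/cup × 120 g/cup = 165 g
plain yogurt: (3 cup + 15 tbsp = 3.9375 cup) × 6 × 245 g/cup ≈ 5788 g
maple syrup: (1 tbsp + 2 tsp = 5/3 tbsp) × 6 ÷ 16 tbsp/cup × 322 g/cup ≈ 201 g
heavy cream: (1 cup + 4 tbsp = 1.25 cup) × 6 × 240 mL/cup = 1800 mL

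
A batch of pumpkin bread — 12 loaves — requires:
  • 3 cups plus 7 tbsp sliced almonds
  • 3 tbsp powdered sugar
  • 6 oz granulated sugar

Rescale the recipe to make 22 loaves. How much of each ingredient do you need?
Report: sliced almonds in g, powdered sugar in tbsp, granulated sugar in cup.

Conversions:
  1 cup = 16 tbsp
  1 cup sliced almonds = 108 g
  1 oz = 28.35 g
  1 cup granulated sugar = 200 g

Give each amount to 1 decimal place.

sliced almonds: 680.6 g; powdered sugar: 5.5 tbsp; granulated sugar: 1.6 cup

Scaling factor: 22/12 = 11/6.
sliced almonds: (3 cup + 7 tbsp = 3.4375 cup) × 11/6 × 108 g/cup ≈ 680.6 g
powdered sugar: 3 tbsp × 11/6 = 5.5 tbsp
granulated sugar: 6 oz × 11/6 × 28.35 g/oz ÷ 200 g/cup ≈ 1.6 cup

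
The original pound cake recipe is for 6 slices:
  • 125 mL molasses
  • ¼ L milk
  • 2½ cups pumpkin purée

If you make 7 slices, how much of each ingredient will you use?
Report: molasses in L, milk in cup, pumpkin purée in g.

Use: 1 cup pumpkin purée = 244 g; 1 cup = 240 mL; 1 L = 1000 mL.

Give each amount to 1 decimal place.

molasses: 0.1 L; milk: 1.2 cup; pumpkin purée: 711.7 g

Scaling factor: 7/6.
molasses: 125 mL × 7/6 ÷ 1000 mL/L ≈ 0.1 L
milk: 0.25 L × 7/6 × 1000 mL/L ÷ 240 mL/cup ≈ 1.2 cup
pumpkin purée: 2.5 cup × 7/6 × 244 g/cup ≈ 711.7 g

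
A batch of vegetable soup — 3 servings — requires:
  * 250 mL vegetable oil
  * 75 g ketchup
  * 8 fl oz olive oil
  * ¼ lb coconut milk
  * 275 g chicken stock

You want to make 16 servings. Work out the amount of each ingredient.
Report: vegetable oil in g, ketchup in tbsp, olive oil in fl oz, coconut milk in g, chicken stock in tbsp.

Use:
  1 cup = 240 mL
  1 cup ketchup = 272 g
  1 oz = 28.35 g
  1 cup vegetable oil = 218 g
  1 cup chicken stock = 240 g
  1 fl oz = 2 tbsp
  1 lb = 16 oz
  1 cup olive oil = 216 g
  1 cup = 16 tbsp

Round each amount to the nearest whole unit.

vegetable oil: 1211 g; ketchup: 24 tbsp; olive oil: 43 fl oz; coconut milk: 605 g; chicken stock: 98 tbsp

Scaling factor: 16/3.
vegetable oil: 250 mL × 16/3 ÷ 240 mL/cup × 218 g/cup ≈ 1211 g
ketchup: 75 g × 16/3 ÷ 272 g/cup × 16 tbsp/cup ≈ 24 tbsp
olive oil: 8 fl oz × 16/3 ≈ 43 fl oz
coconut milk: 0.25 lb × 16/3 × 16 oz/lb × 28.35 g/oz ≈ 605 g
chicken stock: 275 g × 16/3 ÷ 240 g/cup × 16 tbsp/cup ≈ 98 tbsp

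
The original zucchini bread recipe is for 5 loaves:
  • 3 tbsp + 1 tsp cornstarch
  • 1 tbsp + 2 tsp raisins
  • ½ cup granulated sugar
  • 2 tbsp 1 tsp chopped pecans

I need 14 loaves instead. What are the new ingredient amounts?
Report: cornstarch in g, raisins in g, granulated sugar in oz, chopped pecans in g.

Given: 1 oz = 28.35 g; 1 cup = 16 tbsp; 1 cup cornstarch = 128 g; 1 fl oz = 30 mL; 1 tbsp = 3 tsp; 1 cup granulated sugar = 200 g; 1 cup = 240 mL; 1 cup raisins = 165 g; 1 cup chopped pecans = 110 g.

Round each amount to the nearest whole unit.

cornstarch: 75 g; raisins: 48 g; granulated sugar: 10 oz; chopped pecans: 45 g

Scaling factor: 14/5 = 2.8.
cornstarch: (3 tbsp + 1 tsp = 10/3 tbsp) × 14/5 ÷ 16 tbsp/cup × 128 g/cup ≈ 75 g
raisins: (1 tbsp + 2 tsp = 5/3 tbsp) × 14/5 ÷ 16 tbsp/cup × 165 g/cup ≈ 48 g
granulated sugar: 0.5 cup × 14/5 × 200 g/cup ÷ 28.35 g/oz ≈ 10 oz
chopped pecans: (2 tbsp + 1 tsp = 7/3 tbsp) × 14/5 ÷ 16 tbsp/cup × 110 g/cup ≈ 45 g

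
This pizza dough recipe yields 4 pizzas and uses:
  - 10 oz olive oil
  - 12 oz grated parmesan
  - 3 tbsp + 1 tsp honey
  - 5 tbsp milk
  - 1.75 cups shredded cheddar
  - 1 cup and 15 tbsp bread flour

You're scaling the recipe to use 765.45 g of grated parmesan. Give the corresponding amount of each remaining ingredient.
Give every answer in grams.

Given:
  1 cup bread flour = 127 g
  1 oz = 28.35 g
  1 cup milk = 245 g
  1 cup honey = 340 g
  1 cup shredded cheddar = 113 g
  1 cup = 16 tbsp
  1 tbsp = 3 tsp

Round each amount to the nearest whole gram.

The original recipe has 340.2 g of grated parmesan, so the scaling factor is 765.45 ÷ 340.2 = 9/4 = 2.25.
olive oil: 10 oz × 9/4 × 28.35 g/oz ≈ 638 g
honey: (3 tbsp + 1 tsp = 10/3 tbsp) × 9/4 ÷ 16 tbsp/cup × 340 g/cup ≈ 159 g
milk: 5 tbsp × 9/4 ÷ 16 tbsp/cup × 245 g/cup ≈ 172 g
shredded cheddar: 1.75 cup × 9/4 × 113 g/cup ≈ 445 g
bread flour: (1 cup + 15 tbsp = 1.9375 cup) × 9/4 × 127 g/cup ≈ 554 g

olive oil: 638 g; honey: 159 g; milk: 172 g; shredded cheddar: 445 g; bread flour: 554 g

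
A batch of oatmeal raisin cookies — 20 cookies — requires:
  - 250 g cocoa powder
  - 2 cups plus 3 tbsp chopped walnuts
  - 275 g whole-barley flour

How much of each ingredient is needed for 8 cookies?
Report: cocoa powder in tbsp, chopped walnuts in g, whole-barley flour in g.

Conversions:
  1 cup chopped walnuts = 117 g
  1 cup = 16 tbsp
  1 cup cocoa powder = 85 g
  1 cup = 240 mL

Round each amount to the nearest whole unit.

Scaling factor: 8/20 = 2/5 = 0.4.
cocoa powder: 250 g × 2/5 ÷ 85 g/cup × 16 tbsp/cup ≈ 19 tbsp
chopped walnuts: (2 cup + 3 tbsp = 2.1875 cup) × 2/5 × 117 g/cup ≈ 102 g
whole-barley flour: 275 g × 2/5 = 110 g

cocoa powder: 19 tbsp; chopped walnuts: 102 g; whole-barley flour: 110 g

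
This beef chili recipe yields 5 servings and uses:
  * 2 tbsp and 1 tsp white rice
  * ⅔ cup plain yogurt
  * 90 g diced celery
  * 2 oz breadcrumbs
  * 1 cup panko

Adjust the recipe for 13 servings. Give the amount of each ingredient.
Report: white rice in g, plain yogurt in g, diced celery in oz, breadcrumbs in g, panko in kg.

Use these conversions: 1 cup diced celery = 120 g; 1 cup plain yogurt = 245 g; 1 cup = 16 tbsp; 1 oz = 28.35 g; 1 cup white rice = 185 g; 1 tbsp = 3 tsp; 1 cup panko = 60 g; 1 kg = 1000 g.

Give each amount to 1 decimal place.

Scaling factor: 13/5 = 2.6.
white rice: (2 tbsp + 1 tsp = 7/3 tbsp) × 13/5 ÷ 16 tbsp/cup × 185 g/cup ≈ 70.1 g
plain yogurt: 2/3 cup × 13/5 × 245 g/cup ≈ 424.7 g
diced celery: 90 g × 13/5 ÷ 28.35 g/oz ≈ 8.3 oz
breadcrumbs: 2 oz × 13/5 × 28.35 g/oz ≈ 147.4 g
panko: 1 cup × 13/5 × 60 g/cup ÷ 1000 g/kg ≈ 0.2 kg

white rice: 70.1 g; plain yogurt: 424.7 g; diced celery: 8.3 oz; breadcrumbs: 147.4 g; panko: 0.2 kg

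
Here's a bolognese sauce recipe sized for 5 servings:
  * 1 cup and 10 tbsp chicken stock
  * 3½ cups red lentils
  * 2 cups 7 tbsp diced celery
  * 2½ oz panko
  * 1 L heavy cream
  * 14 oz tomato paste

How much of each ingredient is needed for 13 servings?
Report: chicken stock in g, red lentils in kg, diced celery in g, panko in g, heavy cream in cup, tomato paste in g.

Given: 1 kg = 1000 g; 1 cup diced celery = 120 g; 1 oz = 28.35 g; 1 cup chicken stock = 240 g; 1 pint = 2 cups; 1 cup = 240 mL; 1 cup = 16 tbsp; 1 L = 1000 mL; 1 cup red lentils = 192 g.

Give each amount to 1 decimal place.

Scaling factor: 13/5 = 2.6.
chicken stock: (1 cup + 10 tbsp = 1.625 cup) × 13/5 × 240 g/cup = 1014.0 g
red lentils: 3.5 cup × 13/5 × 192 g/cup ÷ 1000 g/kg ≈ 1.7 kg
diced celery: (2 cup + 7 tbsp = 2.4375 cup) × 13/5 × 120 g/cup = 760.5 g
panko: 2.5 oz × 13/5 × 28.35 g/oz ≈ 184.3 g
heavy cream: 1 L × 13/5 × 1000 mL/L ÷ 240 mL/cup ≈ 10.8 cup
tomato paste: 14 oz × 13/5 × 28.35 g/oz ≈ 1031.9 g

chicken stock: 1014.0 g; red lentils: 1.7 kg; diced celery: 760.5 g; panko: 184.3 g; heavy cream: 10.8 cup; tomato paste: 1031.9 g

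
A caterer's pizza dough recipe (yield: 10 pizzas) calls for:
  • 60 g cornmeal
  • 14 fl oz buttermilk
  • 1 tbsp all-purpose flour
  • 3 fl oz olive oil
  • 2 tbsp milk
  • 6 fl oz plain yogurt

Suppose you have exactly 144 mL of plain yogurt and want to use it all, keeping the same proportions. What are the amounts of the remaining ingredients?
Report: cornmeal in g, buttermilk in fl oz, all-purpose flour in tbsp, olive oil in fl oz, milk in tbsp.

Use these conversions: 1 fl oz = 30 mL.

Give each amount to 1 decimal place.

The original recipe has 180 mL of plain yogurt, so the scaling factor is 144 ÷ 180 = 4/5 = 0.8.
cornmeal: 60 g × 4/5 = 48.0 g
buttermilk: 14 fl oz × 4/5 = 11.2 fl oz
all-purpose flour: 1 tbsp × 4/5 = 0.8 tbsp
olive oil: 3 fl oz × 4/5 = 2.4 fl oz
milk: 2 tbsp × 4/5 = 1.6 tbsp

cornmeal: 48.0 g; buttermilk: 11.2 fl oz; all-purpose flour: 0.8 tbsp; olive oil: 2.4 fl oz; milk: 1.6 tbsp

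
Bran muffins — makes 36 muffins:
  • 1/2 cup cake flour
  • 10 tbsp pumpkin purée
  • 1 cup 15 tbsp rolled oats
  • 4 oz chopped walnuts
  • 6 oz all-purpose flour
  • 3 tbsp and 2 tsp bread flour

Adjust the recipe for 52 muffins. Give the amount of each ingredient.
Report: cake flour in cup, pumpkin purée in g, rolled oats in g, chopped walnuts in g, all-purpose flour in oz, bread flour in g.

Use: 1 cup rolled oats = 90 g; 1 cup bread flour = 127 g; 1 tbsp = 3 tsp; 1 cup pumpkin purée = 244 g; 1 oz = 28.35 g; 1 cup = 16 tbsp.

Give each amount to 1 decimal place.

cake flour: 0.7 cup; pumpkin purée: 220.3 g; rolled oats: 251.9 g; chopped walnuts: 163.8 g; all-purpose flour: 8.7 oz; bread flour: 42.0 g

Scaling factor: 52/36 = 13/9.
cake flour: 0.5 cup × 13/9 ≈ 0.7 cup
pumpkin purée: 10 tbsp × 13/9 ÷ 16 tbsp/cup × 244 g/cup ≈ 220.3 g
rolled oats: (1 cup + 15 tbsp = 1.9375 cup) × 13/9 × 90 g/cup ≈ 251.9 g
chopped walnuts: 4 oz × 13/9 × 28.35 g/oz = 163.8 g
all-purpose flour: 6 oz × 13/9 ≈ 8.7 oz
bread flour: (3 tbsp + 2 tsp = 11/3 tbsp) × 13/9 ÷ 16 tbsp/cup × 127 g/cup ≈ 42.0 g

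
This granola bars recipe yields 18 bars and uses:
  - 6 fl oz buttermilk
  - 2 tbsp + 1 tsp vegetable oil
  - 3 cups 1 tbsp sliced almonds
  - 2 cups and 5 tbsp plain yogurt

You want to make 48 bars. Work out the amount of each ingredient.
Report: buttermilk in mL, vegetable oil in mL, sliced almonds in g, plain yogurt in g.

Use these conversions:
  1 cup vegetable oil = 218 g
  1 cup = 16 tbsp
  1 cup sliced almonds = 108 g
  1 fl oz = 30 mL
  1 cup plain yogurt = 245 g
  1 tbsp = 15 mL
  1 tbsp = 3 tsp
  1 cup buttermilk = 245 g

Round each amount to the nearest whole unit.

Scaling factor: 48/18 = 8/3.
buttermilk: 6 fl oz × 8/3 × 30 mL/fl oz = 480 mL
vegetable oil: (2 tbsp + 1 tsp = 7/3 tbsp) × 8/3 × 15 mL/tbsp ≈ 93 mL
sliced almonds: (3 cup + 1 tbsp = 3.0625 cup) × 8/3 × 108 g/cup = 882 g
plain yogurt: (2 cup + 5 tbsp = 2.3125 cup) × 8/3 × 245 g/cup ≈ 1511 g

buttermilk: 480 mL; vegetable oil: 93 mL; sliced almonds: 882 g; plain yogurt: 1511 g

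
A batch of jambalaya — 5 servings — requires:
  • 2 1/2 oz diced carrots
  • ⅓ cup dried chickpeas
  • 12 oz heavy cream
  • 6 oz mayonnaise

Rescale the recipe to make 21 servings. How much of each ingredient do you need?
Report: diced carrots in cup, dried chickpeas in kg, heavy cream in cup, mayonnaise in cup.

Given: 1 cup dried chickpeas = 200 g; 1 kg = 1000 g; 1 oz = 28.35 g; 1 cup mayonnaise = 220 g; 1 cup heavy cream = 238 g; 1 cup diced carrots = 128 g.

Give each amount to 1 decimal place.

Scaling factor: 21/5 = 4.2.
diced carrots: 2.5 oz × 21/5 × 28.35 g/oz ÷ 128 g/cup ≈ 2.3 cup
dried chickpeas: 1/3 cup × 21/5 × 200 g/cup ÷ 1000 g/kg ≈ 0.3 kg
heavy cream: 12 oz × 21/5 × 28.35 g/oz ÷ 238 g/cup ≈ 6.0 cup
mayonnaise: 6 oz × 21/5 × 28.35 g/oz ÷ 220 g/cup ≈ 3.2 cup

diced carrots: 2.3 cup; dried chickpeas: 0.3 kg; heavy cream: 6.0 cup; mayonnaise: 3.2 cup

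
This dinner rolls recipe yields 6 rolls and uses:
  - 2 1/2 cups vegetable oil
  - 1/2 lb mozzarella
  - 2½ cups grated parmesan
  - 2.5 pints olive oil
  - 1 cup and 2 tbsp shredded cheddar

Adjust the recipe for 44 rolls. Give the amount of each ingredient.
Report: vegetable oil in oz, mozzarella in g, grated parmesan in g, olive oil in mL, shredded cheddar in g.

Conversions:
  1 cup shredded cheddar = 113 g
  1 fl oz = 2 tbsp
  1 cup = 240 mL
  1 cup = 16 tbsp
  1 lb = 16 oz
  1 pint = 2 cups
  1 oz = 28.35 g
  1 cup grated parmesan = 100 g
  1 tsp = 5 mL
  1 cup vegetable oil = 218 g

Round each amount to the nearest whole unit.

vegetable oil: 141 oz; mozzarella: 1663 g; grated parmesan: 1833 g; olive oil: 8800 mL; shredded cheddar: 932 g

Scaling factor: 44/6 = 22/3.
vegetable oil: 2.5 cup × 22/3 × 218 g/cup ÷ 28.35 g/oz ≈ 141 oz
mozzarella: 0.5 lb × 22/3 × 16 oz/lb × 28.35 g/oz ≈ 1663 g
grated parmesan: 2.5 cup × 22/3 × 100 g/cup ≈ 1833 g
olive oil: 2.5 pint × 22/3 × 2 cup/pint × 240 mL/cup = 8800 mL
shredded cheddar: (1 cup + 2 tbsp = 1.125 cup) × 22/3 × 113 g/cup ≈ 932 g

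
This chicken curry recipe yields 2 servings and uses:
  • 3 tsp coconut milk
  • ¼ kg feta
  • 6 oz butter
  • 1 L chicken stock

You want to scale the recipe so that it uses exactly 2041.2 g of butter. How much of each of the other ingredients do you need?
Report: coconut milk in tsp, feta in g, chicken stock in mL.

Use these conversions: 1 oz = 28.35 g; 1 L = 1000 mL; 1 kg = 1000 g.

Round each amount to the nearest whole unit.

The original recipe has 170.1 g of butter, so the scaling factor is 2041.2 ÷ 170.1 = 12.
coconut milk: 3 tsp × 12 = 36 tsp
feta: 0.25 kg × 12 × 1000 g/kg = 3000 g
chicken stock: 1 L × 12 × 1000 mL/L = 12000 mL

coconut milk: 36 tsp; feta: 3000 g; chicken stock: 12000 mL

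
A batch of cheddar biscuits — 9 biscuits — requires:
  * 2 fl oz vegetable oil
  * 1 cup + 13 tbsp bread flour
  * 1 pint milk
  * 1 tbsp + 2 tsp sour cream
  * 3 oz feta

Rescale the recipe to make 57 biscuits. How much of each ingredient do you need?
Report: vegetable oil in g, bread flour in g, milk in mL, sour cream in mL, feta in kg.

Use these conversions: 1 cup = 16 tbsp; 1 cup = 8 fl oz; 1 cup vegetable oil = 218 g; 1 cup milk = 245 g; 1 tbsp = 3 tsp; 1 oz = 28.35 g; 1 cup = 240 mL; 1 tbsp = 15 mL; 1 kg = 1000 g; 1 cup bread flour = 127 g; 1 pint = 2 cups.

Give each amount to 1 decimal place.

Scaling factor: 57/9 = 19/3.
vegetable oil: 2 fl oz × 19/3 ÷ 8 fl oz/cup × 218 g/cup ≈ 345.2 g
bread flour: (1 cup + 13 tbsp = 1.8125 cup) × 19/3 × 127 g/cup ≈ 1457.9 g
milk: 1 pint × 19/3 × 2 cup/pint × 240 mL/cup = 3040.0 mL
sour cream: (1 tbsp + 2 tsp = 5/3 tbsp) × 19/3 × 15 mL/tbsp ≈ 158.3 mL
feta: 3 oz × 19/3 × 28.35 g/oz ÷ 1000 g/kg ≈ 0.5 kg

vegetable oil: 345.2 g; bread flour: 1457.9 g; milk: 3040.0 mL; sour cream: 158.3 mL; feta: 0.5 kg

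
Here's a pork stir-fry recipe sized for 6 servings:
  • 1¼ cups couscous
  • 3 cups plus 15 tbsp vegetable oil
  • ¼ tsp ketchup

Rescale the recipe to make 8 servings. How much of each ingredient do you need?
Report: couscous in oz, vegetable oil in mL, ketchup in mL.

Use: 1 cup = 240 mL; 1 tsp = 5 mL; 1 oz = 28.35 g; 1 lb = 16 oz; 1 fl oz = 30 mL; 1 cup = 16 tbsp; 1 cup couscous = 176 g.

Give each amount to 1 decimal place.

Scaling factor: 8/6 = 4/3.
couscous: 1.25 cup × 4/3 × 176 g/cup ÷ 28.35 g/oz ≈ 10.3 oz
vegetable oil: (3 cup + 15 tbsp = 3.9375 cup) × 4/3 × 240 mL/cup = 1260.0 mL
ketchup: 0.25 tsp × 4/3 × 5 mL/tsp ≈ 1.7 mL

couscous: 10.3 oz; vegetable oil: 1260.0 mL; ketchup: 1.7 mL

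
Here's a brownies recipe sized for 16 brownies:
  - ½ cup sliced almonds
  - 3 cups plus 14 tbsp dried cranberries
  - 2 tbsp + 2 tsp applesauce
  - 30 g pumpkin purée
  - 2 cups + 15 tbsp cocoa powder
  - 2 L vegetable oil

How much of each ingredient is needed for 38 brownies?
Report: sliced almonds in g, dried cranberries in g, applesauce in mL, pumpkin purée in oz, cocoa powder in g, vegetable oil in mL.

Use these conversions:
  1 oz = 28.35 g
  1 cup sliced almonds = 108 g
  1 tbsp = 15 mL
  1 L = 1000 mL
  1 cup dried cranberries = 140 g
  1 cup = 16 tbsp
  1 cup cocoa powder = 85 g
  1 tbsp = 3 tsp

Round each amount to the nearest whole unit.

sliced almonds: 128 g; dried cranberries: 1288 g; applesauce: 95 mL; pumpkin purée: 3 oz; cocoa powder: 593 g; vegetable oil: 4750 mL

Scaling factor: 38/16 = 19/8 = 2.375.
sliced almonds: 0.5 cup × 19/8 × 108 g/cup ≈ 128 g
dried cranberries: (3 cup + 14 tbsp = 3.875 cup) × 19/8 × 140 g/cup ≈ 1288 g
applesauce: (2 tbsp + 2 tsp = 8/3 tbsp) × 19/8 × 15 mL/tbsp = 95 mL
pumpkin purée: 30 g × 19/8 ÷ 28.35 g/oz ≈ 3 oz
cocoa powder: (2 cup + 15 tbsp = 2.9375 cup) × 19/8 × 85 g/cup ≈ 593 g
vegetable oil: 2 L × 19/8 × 1000 mL/L = 4750 mL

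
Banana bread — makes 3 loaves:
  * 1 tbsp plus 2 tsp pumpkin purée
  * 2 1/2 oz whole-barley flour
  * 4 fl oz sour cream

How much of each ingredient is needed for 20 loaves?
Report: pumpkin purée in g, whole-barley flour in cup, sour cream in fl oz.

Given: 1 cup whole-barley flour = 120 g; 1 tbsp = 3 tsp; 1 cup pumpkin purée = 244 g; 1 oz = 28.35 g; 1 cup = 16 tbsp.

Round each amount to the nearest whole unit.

Scaling factor: 20/3.
pumpkin purée: (1 tbsp + 2 tsp = 5/3 tbsp) × 20/3 ÷ 16 tbsp/cup × 244 g/cup ≈ 169 g
whole-barley flour: 2.5 oz × 20/3 × 28.35 g/oz ÷ 120 g/cup ≈ 4 cup
sour cream: 4 fl oz × 20/3 ≈ 27 fl oz

pumpkin purée: 169 g; whole-barley flour: 4 cup; sour cream: 27 fl oz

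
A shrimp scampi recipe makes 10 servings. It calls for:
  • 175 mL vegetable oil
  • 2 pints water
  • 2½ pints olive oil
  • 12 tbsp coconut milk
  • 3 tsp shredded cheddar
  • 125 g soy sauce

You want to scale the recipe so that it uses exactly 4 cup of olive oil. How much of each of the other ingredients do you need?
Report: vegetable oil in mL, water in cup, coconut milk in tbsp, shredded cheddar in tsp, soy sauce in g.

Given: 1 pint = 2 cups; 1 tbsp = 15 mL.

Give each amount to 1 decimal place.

The original recipe has 5 cup of olive oil, so the scaling factor is 4 ÷ 5 = 4/5 = 0.8.
vegetable oil: 175 mL × 4/5 = 140.0 mL
water: 2 pint × 4/5 × 2 cup/pint = 3.2 cup
coconut milk: 12 tbsp × 4/5 = 9.6 tbsp
shredded cheddar: 3 tsp × 4/5 = 2.4 tsp
soy sauce: 125 g × 4/5 = 100.0 g

vegetable oil: 140.0 mL; water: 3.2 cup; coconut milk: 9.6 tbsp; shredded cheddar: 2.4 tsp; soy sauce: 100.0 g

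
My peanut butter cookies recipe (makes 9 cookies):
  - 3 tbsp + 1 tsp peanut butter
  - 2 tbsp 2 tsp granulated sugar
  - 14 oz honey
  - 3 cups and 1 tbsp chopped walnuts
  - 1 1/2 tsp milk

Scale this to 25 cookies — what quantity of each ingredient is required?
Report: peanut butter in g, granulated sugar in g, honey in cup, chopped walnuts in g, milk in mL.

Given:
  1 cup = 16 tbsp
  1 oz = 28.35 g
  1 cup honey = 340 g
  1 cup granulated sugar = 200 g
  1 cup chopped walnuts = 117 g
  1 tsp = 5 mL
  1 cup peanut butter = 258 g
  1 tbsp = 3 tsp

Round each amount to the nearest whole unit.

Scaling factor: 25/9.
peanut butter: (3 tbsp + 1 tsp = 10/3 tbsp) × 25/9 ÷ 16 tbsp/cup × 258 g/cup ≈ 149 g
granulated sugar: (2 tbsp + 2 tsp = 8/3 tbsp) × 25/9 ÷ 16 tbsp/cup × 200 g/cup ≈ 93 g
honey: 14 oz × 25/9 × 28.35 g/oz ÷ 340 g/cup ≈ 3 cup
chopped walnuts: (3 cup + 1 tbsp = 3.0625 cup) × 25/9 × 117 g/cup ≈ 995 g
milk: 1.5 tsp × 25/9 × 5 mL/tsp ≈ 21 mL

peanut butter: 149 g; granulated sugar: 93 g; honey: 3 cup; chopped walnuts: 995 g; milk: 21 mL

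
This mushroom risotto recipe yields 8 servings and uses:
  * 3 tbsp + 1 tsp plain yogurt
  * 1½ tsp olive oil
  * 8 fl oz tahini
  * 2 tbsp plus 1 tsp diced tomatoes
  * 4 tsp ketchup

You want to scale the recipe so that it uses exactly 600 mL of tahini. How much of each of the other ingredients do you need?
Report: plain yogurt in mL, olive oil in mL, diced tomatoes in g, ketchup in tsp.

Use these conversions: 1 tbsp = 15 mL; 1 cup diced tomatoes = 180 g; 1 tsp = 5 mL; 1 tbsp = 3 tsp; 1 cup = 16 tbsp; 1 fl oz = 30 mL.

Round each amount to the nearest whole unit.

The original recipe has 240 mL of tahini, so the scaling factor is 600 ÷ 240 = 5/2 = 2.5.
plain yogurt: (3 tbsp + 1 tsp = 10/3 tbsp) × 5/2 × 15 mL/tbsp = 125 mL
olive oil: 1.5 tsp × 5/2 × 5 mL/tsp ≈ 19 mL
diced tomatoes: (2 tbsp + 1 tsp = 7/3 tbsp) × 5/2 ÷ 16 tbsp/cup × 180 g/cup ≈ 66 g
ketchup: 4 tsp × 5/2 = 10 tsp

plain yogurt: 125 mL; olive oil: 19 mL; diced tomatoes: 66 g; ketchup: 10 tsp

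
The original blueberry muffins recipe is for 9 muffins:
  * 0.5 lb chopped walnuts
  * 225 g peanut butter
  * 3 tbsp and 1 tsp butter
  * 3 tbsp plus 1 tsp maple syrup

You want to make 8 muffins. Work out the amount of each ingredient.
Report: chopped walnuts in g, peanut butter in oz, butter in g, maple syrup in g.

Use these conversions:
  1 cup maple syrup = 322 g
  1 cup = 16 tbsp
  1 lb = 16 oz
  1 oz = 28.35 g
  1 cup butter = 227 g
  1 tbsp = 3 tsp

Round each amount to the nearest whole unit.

Scaling factor: 8/9.
chopped walnuts: 0.5 lb × 8/9 × 16 oz/lb × 28.35 g/oz ≈ 202 g
peanut butter: 225 g × 8/9 ÷ 28.35 g/oz ≈ 7 oz
butter: (3 tbsp + 1 tsp = 10/3 tbsp) × 8/9 ÷ 16 tbsp/cup × 227 g/cup ≈ 42 g
maple syrup: (3 tbsp + 1 tsp = 10/3 tbsp) × 8/9 ÷ 16 tbsp/cup × 322 g/cup ≈ 60 g

chopped walnuts: 202 g; peanut butter: 7 oz; butter: 42 g; maple syrup: 60 g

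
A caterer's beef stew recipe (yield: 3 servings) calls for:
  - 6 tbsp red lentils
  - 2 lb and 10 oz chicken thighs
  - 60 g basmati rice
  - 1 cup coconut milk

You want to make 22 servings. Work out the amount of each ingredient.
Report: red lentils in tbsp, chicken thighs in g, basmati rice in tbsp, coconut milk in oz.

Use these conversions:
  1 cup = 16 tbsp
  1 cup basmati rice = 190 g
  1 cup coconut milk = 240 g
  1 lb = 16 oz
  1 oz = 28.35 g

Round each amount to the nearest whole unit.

red lentils: 44 tbsp; chicken thighs: 8732 g; basmati rice: 37 tbsp; coconut milk: 62 oz

Scaling factor: 22/3.
red lentils: 6 tbsp × 22/3 = 44 tbsp
chicken thighs: (2 lb + 10 oz = 2.625 lb) × 22/3 × 16 oz/lb × 28.35 g/oz ≈ 8732 g
basmati rice: 60 g × 22/3 ÷ 190 g/cup × 16 tbsp/cup ≈ 37 tbsp
coconut milk: 1 cup × 22/3 × 240 g/cup ÷ 28.35 g/oz ≈ 62 oz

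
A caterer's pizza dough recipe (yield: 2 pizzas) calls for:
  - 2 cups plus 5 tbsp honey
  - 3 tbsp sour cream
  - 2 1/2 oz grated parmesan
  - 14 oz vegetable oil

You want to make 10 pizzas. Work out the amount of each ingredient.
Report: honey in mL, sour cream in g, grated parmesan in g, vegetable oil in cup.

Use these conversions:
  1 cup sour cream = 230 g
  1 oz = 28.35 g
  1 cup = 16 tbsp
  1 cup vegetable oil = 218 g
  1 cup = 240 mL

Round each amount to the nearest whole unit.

Scaling factor: 10/2 = 5.
honey: (2 cup + 5 tbsp = 2.3125 cup) × 5 × 240 mL/cup = 2775 mL
sour cream: 3 tbsp × 5 ÷ 16 tbsp/cup × 230 g/cup ≈ 216 g
grated parmesan: 2.5 oz × 5 × 28.35 g/oz ≈ 354 g
vegetable oil: 14 oz × 5 × 28.35 g/oz ÷ 218 g/cup ≈ 9 cup

honey: 2775 mL; sour cream: 216 g; grated parmesan: 354 g; vegetable oil: 9 cup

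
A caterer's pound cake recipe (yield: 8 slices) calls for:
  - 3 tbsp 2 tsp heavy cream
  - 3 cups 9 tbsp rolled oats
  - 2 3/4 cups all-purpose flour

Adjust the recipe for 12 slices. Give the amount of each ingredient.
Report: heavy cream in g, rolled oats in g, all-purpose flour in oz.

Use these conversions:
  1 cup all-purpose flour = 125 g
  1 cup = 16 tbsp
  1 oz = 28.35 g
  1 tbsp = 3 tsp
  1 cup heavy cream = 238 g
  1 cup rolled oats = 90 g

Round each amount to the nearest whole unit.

Scaling factor: 12/8 = 3/2 = 1.5.
heavy cream: (3 tbsp + 2 tsp = 11/3 tbsp) × 3/2 ÷ 16 tbsp/cup × 238 g/cup ≈ 82 g
rolled oats: (3 cup + 9 tbsp = 3.5625 cup) × 3/2 × 90 g/cup ≈ 481 g
all-purpose flour: 2.75 cup × 3/2 × 125 g/cup ÷ 28.35 g/oz ≈ 18 oz

heavy cream: 82 g; rolled oats: 481 g; all-purpose flour: 18 oz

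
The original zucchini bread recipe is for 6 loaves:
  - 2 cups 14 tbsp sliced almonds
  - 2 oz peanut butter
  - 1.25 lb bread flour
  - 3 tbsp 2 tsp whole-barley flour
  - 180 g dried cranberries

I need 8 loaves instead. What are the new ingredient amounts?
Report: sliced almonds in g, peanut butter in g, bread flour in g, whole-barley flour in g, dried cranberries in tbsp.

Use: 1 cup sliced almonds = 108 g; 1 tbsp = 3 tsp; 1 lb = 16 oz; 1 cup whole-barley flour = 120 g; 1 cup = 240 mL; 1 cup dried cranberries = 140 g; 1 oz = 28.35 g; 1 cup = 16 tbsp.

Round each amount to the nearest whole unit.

sliced almonds: 414 g; peanut butter: 76 g; bread flour: 756 g; whole-barley flour: 37 g; dried cranberries: 27 tbsp

Scaling factor: 8/6 = 4/3.
sliced almonds: (2 cup + 14 tbsp = 2.875 cup) × 4/3 × 108 g/cup = 414 g
peanut butter: 2 oz × 4/3 × 28.35 g/oz ≈ 76 g
bread flour: 1.25 lb × 4/3 × 16 oz/lb × 28.35 g/oz = 756 g
whole-barley flour: (3 tbsp + 2 tsp = 11/3 tbsp) × 4/3 ÷ 16 tbsp/cup × 120 g/cup ≈ 37 g
dried cranberries: 180 g × 4/3 ÷ 140 g/cup × 16 tbsp/cup ≈ 27 tbsp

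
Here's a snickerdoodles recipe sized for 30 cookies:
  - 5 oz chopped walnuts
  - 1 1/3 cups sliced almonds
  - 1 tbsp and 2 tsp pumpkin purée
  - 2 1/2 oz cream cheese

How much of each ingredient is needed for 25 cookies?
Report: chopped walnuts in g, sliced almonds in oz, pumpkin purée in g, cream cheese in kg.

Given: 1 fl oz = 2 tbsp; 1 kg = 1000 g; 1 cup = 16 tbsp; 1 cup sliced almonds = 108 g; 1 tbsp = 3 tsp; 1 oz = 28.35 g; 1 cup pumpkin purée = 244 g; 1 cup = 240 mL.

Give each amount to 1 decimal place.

Scaling factor: 25/30 = 5/6.
chopped walnuts: 5 oz × 5/6 × 28.35 g/oz ≈ 118.1 g
sliced almonds: 4/3 cup × 5/6 × 108 g/cup ÷ 28.35 g/oz ≈ 4.2 oz
pumpkin purée: (1 tbsp + 2 tsp = 5/3 tbsp) × 5/6 ÷ 16 tbsp/cup × 244 g/cup ≈ 21.2 g
cream cheese: 2.5 oz × 5/6 × 28.35 g/oz ÷ 1000 g/kg ≈ 0.1 kg

chopped walnuts: 118.1 g; sliced almonds: 4.2 oz; pumpkin purée: 21.2 g; cream cheese: 0.1 kg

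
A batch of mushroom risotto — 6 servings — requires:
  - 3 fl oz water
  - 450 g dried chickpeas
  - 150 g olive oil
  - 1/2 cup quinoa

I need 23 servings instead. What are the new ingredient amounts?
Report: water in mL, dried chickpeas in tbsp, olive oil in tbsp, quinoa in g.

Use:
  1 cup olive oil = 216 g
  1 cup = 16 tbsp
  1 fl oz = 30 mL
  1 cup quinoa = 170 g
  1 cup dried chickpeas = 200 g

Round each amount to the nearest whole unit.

Scaling factor: 23/6.
water: 3 fl oz × 23/6 × 30 mL/fl oz = 345 mL
dried chickpeas: 450 g × 23/6 ÷ 200 g/cup × 16 tbsp/cup = 138 tbsp
olive oil: 150 g × 23/6 ÷ 216 g/cup × 16 tbsp/cup ≈ 43 tbsp
quinoa: 0.5 cup × 23/6 × 170 g/cup ≈ 326 g

water: 345 mL; dried chickpeas: 138 tbsp; olive oil: 43 tbsp; quinoa: 326 g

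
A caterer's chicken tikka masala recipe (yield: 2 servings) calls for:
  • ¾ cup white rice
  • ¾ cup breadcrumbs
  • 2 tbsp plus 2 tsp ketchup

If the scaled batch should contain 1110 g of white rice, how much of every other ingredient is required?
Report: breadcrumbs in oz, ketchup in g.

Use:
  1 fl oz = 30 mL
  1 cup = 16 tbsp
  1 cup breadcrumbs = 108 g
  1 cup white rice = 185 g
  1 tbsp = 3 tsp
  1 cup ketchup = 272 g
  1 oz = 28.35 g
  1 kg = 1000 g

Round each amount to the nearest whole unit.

The original recipe has 138.75 g of white rice, so the scaling factor is 1110 ÷ 138.75 = 8.
breadcrumbs: 0.75 cup × 8 × 108 g/cup ÷ 28.35 g/oz ≈ 23 oz
ketchup: (2 tbsp + 2 tsp = 8/3 tbsp) × 8 ÷ 16 tbsp/cup × 272 g/cup ≈ 363 g

breadcrumbs: 23 oz; ketchup: 363 g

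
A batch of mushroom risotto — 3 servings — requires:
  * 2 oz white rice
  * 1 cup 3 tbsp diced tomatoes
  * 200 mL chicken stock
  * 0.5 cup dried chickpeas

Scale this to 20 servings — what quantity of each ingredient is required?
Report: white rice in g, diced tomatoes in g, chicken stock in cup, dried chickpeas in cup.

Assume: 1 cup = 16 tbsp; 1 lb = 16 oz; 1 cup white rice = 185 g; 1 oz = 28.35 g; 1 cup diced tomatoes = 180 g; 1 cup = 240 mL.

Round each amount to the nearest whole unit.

Scaling factor: 20/3.
white rice: 2 oz × 20/3 × 28.35 g/oz = 378 g
diced tomatoes: (1 cup + 3 tbsp = 1.1875 cup) × 20/3 × 180 g/cup = 1425 g
chicken stock: 200 mL × 20/3 ÷ 240 mL/cup ≈ 6 cup
dried chickpeas: 0.5 cup × 20/3 ≈ 3 cup

white rice: 378 g; diced tomatoes: 1425 g; chicken stock: 6 cup; dried chickpeas: 3 cup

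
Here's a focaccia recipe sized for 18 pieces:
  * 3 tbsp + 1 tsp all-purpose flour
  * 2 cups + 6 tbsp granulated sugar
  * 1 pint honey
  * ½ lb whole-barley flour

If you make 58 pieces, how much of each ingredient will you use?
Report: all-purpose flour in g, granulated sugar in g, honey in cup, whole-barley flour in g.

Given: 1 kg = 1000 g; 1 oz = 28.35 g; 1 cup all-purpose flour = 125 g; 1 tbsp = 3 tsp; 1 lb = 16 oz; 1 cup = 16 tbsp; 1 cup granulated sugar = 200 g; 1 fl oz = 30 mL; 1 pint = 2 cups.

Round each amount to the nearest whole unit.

Scaling factor: 58/18 = 29/9.
all-purpose flour: (3 tbsp + 1 tsp = 10/3 tbsp) × 29/9 ÷ 16 tbsp/cup × 125 g/cup ≈ 84 g
granulated sugar: (2 cup + 6 tbsp = 2.375 cup) × 29/9 × 200 g/cup ≈ 1531 g
honey: 1 pint × 29/9 × 2 cup/pint ≈ 6 cup
whole-barley flour: 0.5 lb × 29/9 × 16 oz/lb × 28.35 g/oz ≈ 731 g

all-purpose flour: 84 g; granulated sugar: 1531 g; honey: 6 cup; whole-barley flour: 731 g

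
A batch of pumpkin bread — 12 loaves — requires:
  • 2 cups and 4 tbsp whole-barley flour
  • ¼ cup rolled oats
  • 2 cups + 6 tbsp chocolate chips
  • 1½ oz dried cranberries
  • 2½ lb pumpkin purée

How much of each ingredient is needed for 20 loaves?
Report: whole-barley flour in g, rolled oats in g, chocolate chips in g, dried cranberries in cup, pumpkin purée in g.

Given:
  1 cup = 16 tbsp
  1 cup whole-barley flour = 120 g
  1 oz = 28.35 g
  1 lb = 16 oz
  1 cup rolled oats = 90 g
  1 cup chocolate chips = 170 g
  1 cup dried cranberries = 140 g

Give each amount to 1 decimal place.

Scaling factor: 20/12 = 5/3.
whole-barley flour: (2 cup + 4 tbsp = 2.25 cup) × 5/3 × 120 g/cup = 450.0 g
rolled oats: 0.25 cup × 5/3 × 90 g/cup = 37.5 g
chocolate chips: (2 cup + 6 tbsp = 2.375 cup) × 5/3 × 170 g/cup ≈ 672.9 g
dried cranberries: 1.5 oz × 5/3 × 28.35 g/oz ÷ 140 g/cup ≈ 0.5 cup
pumpkin purée: 2.5 lb × 5/3 × 16 oz/lb × 28.35 g/oz = 1890.0 g

whole-barley flour: 450.0 g; rolled oats: 37.5 g; chocolate chips: 672.9 g; dried cranberries: 0.5 cup; pumpkin purée: 1890.0 g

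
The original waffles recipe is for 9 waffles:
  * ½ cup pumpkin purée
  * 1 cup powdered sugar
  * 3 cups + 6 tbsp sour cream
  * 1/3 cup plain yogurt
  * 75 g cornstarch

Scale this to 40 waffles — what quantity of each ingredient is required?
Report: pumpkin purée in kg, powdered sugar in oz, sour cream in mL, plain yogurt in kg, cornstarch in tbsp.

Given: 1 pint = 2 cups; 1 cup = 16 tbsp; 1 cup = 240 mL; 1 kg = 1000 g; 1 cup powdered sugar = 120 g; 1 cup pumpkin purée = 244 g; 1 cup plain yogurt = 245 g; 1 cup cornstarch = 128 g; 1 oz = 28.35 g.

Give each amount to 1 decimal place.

pumpkin purée: 0.5 kg; powdered sugar: 18.8 oz; sour cream: 3600.0 mL; plain yogurt: 0.4 kg; cornstarch: 41.7 tbsp

Scaling factor: 40/9.
pumpkin purée: 0.5 cup × 40/9 × 244 g/cup ÷ 1000 g/kg ≈ 0.5 kg
powdered sugar: 1 cup × 40/9 × 120 g/cup ÷ 28.35 g/oz ≈ 18.8 oz
sour cream: (3 cup + 6 tbsp = 3.375 cup) × 40/9 × 240 mL/cup = 3600.0 mL
plain yogurt: 1/3 cup × 40/9 × 245 g/cup ÷ 1000 g/kg ≈ 0.4 kg
cornstarch: 75 g × 40/9 ÷ 128 g/cup × 16 tbsp/cup ≈ 41.7 tbsp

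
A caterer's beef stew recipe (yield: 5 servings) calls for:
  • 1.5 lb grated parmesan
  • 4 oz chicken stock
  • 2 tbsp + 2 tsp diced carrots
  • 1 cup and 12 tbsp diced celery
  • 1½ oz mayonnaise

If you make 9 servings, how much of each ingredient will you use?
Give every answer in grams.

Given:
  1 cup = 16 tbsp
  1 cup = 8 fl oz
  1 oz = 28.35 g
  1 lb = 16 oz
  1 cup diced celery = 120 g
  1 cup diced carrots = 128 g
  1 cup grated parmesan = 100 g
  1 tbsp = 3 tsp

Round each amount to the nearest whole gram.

grated parmesan: 1225 g; chicken stock: 204 g; diced carrots: 38 g; diced celery: 378 g; mayonnaise: 77 g

Scaling factor: 9/5 = 1.8.
grated parmesan: 1.5 lb × 9/5 × 16 oz/lb × 28.35 g/oz ≈ 1225 g
chicken stock: 4 oz × 9/5 × 28.35 g/oz ≈ 204 g
diced carrots: (2 tbsp + 2 tsp = 8/3 tbsp) × 9/5 ÷ 16 tbsp/cup × 128 g/cup ≈ 38 g
diced celery: (1 cup + 12 tbsp = 1.75 cup) × 9/5 × 120 g/cup = 378 g
mayonnaise: 1.5 oz × 9/5 × 28.35 g/oz ≈ 77 g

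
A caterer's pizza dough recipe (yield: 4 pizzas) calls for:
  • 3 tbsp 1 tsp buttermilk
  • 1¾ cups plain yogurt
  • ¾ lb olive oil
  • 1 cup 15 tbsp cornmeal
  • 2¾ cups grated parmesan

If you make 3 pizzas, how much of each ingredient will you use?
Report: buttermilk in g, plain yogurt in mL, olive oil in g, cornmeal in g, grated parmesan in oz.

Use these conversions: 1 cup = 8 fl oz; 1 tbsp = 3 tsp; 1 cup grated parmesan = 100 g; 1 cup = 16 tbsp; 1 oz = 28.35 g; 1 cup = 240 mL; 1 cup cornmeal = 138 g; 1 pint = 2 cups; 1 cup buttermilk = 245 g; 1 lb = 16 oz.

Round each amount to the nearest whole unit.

buttermilk: 38 g; plain yogurt: 315 mL; olive oil: 255 g; cornmeal: 201 g; grated parmesan: 7 oz

Scaling factor: 3/4 = 0.75.
buttermilk: (3 tbsp + 1 tsp = 10/3 tbsp) × 3/4 ÷ 16 tbsp/cup × 245 g/cup ≈ 38 g
plain yogurt: 1.75 cup × 3/4 × 240 mL/cup = 315 mL
olive oil: 0.75 lb × 3/4 × 16 oz/lb × 28.35 g/oz ≈ 255 g
cornmeal: (1 cup + 15 tbsp = 1.9375 cup) × 3/4 × 138 g/cup ≈ 201 g
grated parmesan: 2.75 cup × 3/4 × 100 g/cup ÷ 28.35 g/oz ≈ 7 oz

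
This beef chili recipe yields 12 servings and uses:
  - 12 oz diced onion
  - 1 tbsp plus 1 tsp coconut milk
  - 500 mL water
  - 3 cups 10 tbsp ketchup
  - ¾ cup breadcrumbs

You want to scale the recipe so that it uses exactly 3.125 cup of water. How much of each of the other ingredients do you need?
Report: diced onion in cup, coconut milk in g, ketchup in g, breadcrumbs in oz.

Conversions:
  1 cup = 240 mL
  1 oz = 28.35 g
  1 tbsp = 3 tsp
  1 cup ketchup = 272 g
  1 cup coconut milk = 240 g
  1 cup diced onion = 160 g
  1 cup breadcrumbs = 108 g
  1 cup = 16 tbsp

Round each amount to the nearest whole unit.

diced onion: 3 cup; coconut milk: 30 g; ketchup: 1479 g; breadcrumbs: 4 oz

The original recipe has 25/12 cup of water, so the scaling factor is 3.125 ÷ 25/12 = 3/2 = 1.5.
diced onion: 12 oz × 3/2 × 28.35 g/oz ÷ 160 g/cup ≈ 3 cup
coconut milk: (1 tbsp + 1 tsp = 4/3 tbsp) × 3/2 ÷ 16 tbsp/cup × 240 g/cup = 30 g
ketchup: (3 cup + 10 tbsp = 3.625 cup) × 3/2 × 272 g/cup = 1479 g
breadcrumbs: 0.75 cup × 3/2 × 108 g/cup ÷ 28.35 g/oz ≈ 4 oz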